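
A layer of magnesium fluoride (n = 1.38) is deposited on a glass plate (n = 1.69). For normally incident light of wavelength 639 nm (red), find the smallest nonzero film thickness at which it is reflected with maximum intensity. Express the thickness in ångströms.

Top surface (1.0 → 1.38): reflection off a higher-index medium gives a half-wave phase shift.
Bottom surface (1.38 → 1.69): reflection off a higher-index medium gives a half-wave phase shift.
The two reflections carry the same phase change, so no net offset.
For bright reflection here: 2 n t = m λ.
Minimum nonzero at m = 1: t = λ / (2 n) = 639 / (2 × 1.38) = 232 nm.

2315 Å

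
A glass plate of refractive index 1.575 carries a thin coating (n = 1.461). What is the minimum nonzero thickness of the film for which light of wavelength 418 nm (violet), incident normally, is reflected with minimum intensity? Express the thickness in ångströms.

At the upper boundary (n = 1.0 to n = 1.461) the reflected ray undergoes a half-wave phase shift.
At the lower boundary (n = 1.461 to n = 1.575) the reflected ray undergoes a half-wave phase shift.
The two reflections carry the same phase change, so no net offset.
For weak reflection here: 2 n t = (m + ½) λ.
Minimum at m = 0: t = λ / (4 n) = 418 / (4 × 1.461) = 71.5 nm.

715 Å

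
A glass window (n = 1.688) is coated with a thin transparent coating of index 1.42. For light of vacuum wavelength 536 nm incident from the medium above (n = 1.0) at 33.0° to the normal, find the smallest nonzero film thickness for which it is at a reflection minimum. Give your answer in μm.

0.102 μm

At the upper boundary (n = 1.0 to n = 1.42) the reflected ray undergoes a half-wave phase shift.
At the lower boundary (n = 1.42 to n = 1.688) the reflected ray undergoes a half-wave phase shift.
The two reflections carry the same phase change, so no net offset.
With no net inversion, destructive interference in reflection requires 2 n t cos θ_r = (m + ½) λ.
Snell's law: 1.0 sin 33.0° = 1.42 sin θ_r → sin θ_r = 0.384, cos θ_r = 0.924.
Minimum at m = 0: t = λ / (4 n cos θ_r) = 536 / (4 × 1.42 × 0.924) = 102 nm.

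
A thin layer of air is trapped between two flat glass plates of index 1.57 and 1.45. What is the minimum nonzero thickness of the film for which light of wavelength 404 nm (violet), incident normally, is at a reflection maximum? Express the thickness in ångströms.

Ray reflecting at the top interface goes from n = 1.57 toward n = 1.0: no phase shift.
Bottom surface (1.0 → 1.45): reflection off a higher-index medium gives a half-wave phase shift.
Exactly one π shift → a net half-wave offset.
For bright reflection here: 2 n t = (m + ½) λ.
Minimum at m = 0: t = λ / (4 n) = 404 / (4 × 1.0) = 101 nm.

1010 Å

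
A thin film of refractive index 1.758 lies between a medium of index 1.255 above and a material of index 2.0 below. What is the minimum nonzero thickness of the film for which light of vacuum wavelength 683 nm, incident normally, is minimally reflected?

Ray reflecting at the top interface goes from n = 1.255 toward n = 1.758: a half-wave phase shift.
At the lower boundary (n = 1.758 to n = 2.0) the reflected ray undergoes a half-wave phase shift.
Net: no relative phase inversion (both shifts match).
With no net inversion, destructive interference in reflection requires 2 n t = (m + ½) λ.
Minimum at m = 0: t = λ / (4 n) = 683 / (4 × 1.758) = 97.1 nm.

97.1 nm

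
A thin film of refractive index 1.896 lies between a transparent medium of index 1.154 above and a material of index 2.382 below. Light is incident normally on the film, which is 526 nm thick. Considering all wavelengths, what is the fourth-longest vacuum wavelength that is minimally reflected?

Ray reflecting at the top interface goes from n = 1.154 toward n = 1.896: a half-wave phase shift.
Ray reflecting at the bottom interface goes from n = 1.896 toward n = 2.382: a half-wave phase shift.
Net: no relative phase inversion (both shifts match).
For weak reflection here: 2 n t = (m + ½) λ.
λ = 2 n t / (m + ½). The fourth-longest wavelength is m = 3: λ = 2 × 1.896 × 526 / 3.50 = 570 nm.

570 nm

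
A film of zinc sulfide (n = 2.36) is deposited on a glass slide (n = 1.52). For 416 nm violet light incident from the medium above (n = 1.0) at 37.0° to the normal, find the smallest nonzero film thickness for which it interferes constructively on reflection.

45.6 nm

Ray reflecting at the top interface goes from n = 1.0 toward n = 2.36: a half-wave phase shift.
At the lower boundary (n = 2.36 to n = 1.52) the reflected ray undergoes no phase shift.
Exactly one π shift → a net half-wave offset.
So the condition for constructive reflection is 2 n t cos θ_r = (m + ½) λ.
Snell's law: 1.0 sin 37.0° = 2.36 sin θ_r → sin θ_r = 0.255, cos θ_r = 0.967.
Minimum at m = 0: t = λ / (4 n cos θ_r) = 416 / (4 × 2.36 × 0.967) = 45.6 nm.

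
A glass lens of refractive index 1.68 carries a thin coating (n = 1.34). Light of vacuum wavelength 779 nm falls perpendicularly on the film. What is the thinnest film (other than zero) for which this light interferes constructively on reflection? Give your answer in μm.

0.291 μm

Top surface (1.0 → 1.34): reflection off a higher-index medium gives a half-wave phase shift.
Bottom surface (1.34 → 1.68): reflection off a higher-index medium gives a half-wave phase shift.
Net: no relative phase inversion (both shifts match).
So the condition for constructive reflection is 2 n t = m λ.
Minimum nonzero at m = 1: t = λ / (2 n) = 779 / (2 × 1.34) = 291 nm.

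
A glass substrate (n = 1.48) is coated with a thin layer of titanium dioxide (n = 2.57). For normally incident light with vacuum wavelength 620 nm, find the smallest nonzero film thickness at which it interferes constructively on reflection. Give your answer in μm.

Ray reflecting at the top interface goes from n = 1.0 toward n = 2.57: a half-wave phase shift.
At the lower boundary (n = 2.57 to n = 1.48) the reflected ray undergoes no phase shift.
The two reflections differ by half a wavelength.
For bright reflection here: 2 n t = (m + ½) λ.
Minimum at m = 0: t = λ / (4 n) = 620 / (4 × 2.57) = 60.3 nm.

0.0603 μm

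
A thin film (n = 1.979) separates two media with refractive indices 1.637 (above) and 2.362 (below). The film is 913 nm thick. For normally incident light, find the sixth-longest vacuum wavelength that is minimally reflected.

657 nm

At the upper boundary (n = 1.637 to n = 1.979) the reflected ray undergoes a half-wave phase shift.
Ray reflecting at the bottom interface goes from n = 1.979 toward n = 2.362: a half-wave phase shift.
The two reflections carry the same phase change, so no net offset.
So the condition for destructive reflection is 2 n t = (m + ½) λ.
λ = 2 n t / (m + ½). The sixth-longest wavelength is m = 5: λ = 2 × 1.979 × 913 / 5.50 = 657 nm.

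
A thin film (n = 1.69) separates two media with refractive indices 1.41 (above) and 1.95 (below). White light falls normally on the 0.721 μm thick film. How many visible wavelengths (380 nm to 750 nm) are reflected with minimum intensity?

Ray reflecting at the top interface goes from n = 1.41 toward n = 1.69: a half-wave phase shift.
Bottom surface (1.69 → 1.95): reflection off a higher-index medium gives a half-wave phase shift.
Zero or two π shifts → no net half-wave offset.
For dark reflection here: 2 n t = (m + ½) λ.
λ = 2 n t / (m + ½) = 2437 / (m + ½) nm.
m=2: 975 nm (IR); m=3: 696 nm (visible); m=4: 542 nm (visible); m=5: 443 nm (visible); m=6: 375 nm (UV).

3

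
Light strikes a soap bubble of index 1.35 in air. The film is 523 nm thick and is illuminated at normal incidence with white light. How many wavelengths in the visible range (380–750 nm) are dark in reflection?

2

At the upper boundary (n = 1.0 to n = 1.35) the reflected ray undergoes a half-wave phase shift.
At the lower boundary (n = 1.35 to n = 1.0) the reflected ray undergoes no phase shift.
Exactly one π shift → a net half-wave offset.
So the condition for destructive reflection is 2 n t = m λ.
λ = 2 n t / m = 1412 / m nm.
m=1: 1412 nm (IR); m=2: 706 nm (visible); m=3: 471 nm (visible); m=4: 353 nm (UV).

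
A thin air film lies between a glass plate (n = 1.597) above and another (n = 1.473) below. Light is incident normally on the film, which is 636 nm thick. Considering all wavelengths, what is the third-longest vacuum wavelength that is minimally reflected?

424 nm

Ray reflecting at the top interface goes from n = 1.597 toward n = 1.0: no phase shift.
At the lower boundary (n = 1.0 to n = 1.473) the reflected ray undergoes a half-wave phase shift.
Net: one phase inversion between the two reflected rays.
So the condition for destructive reflection is 2 n t = m λ.
λ = 2 n t / m. The third-longest wavelength is m = 3: λ = 2 × 1.0 × 636 / 3.00 = 424 nm.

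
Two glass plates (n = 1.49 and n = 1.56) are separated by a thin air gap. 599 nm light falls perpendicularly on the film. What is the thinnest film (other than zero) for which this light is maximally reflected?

Top surface (1.49 → 1.0): reflection off a lower-index medium gives no phase shift.
At the lower boundary (n = 1.0 to n = 1.56) the reflected ray undergoes a half-wave phase shift.
Net: one phase inversion between the two reflected rays.
For strong reflection here: 2 n t = (m + ½) λ.
Minimum at m = 0: t = λ / (4 n) = 599 / (4 × 1.0) = 150 nm.

150 nm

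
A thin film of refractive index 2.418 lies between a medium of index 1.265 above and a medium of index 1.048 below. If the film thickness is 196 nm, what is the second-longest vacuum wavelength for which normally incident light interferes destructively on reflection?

474 nm

Top surface (1.265 → 2.418): reflection off a higher-index medium gives a half-wave phase shift.
At the lower boundary (n = 2.418 to n = 1.048) the reflected ray undergoes no phase shift.
The two reflections differ by half a wavelength.
So the condition for destructive reflection is 2 n t = m λ.
λ = 2 n t / m. The second-longest wavelength is m = 2: λ = 2 × 2.418 × 196 / 2.00 = 474 nm.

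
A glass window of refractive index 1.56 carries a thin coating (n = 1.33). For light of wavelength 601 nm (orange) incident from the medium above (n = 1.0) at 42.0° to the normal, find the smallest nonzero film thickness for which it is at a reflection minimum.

Top surface (1.0 → 1.33): reflection off a higher-index medium gives a half-wave phase shift.
Ray reflecting at the bottom interface goes from n = 1.33 toward n = 1.56: a half-wave phase shift.
Zero or two π shifts → no net half-wave offset.
With no net inversion, destructive interference in reflection requires 2 n t cos θ_r = (m + ½) λ.
Snell's law: 1.0 sin 42.0° = 1.33 sin θ_r → sin θ_r = 0.503, cos θ_r = 0.864.
Minimum at m = 0: t = λ / (4 n cos θ_r) = 601 / (4 × 1.33 × 0.864) = 131 nm.

131 nm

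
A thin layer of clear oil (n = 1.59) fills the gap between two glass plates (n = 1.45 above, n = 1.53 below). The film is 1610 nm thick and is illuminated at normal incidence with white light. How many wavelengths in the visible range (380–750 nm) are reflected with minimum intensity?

Ray reflecting at the top interface goes from n = 1.45 toward n = 1.59: a half-wave phase shift.
Bottom surface (1.59 → 1.53): reflection off a lower-index medium gives no phase shift.
The two reflections differ by half a wavelength.
For minimum reflection here: 2 n t = m λ.
λ = 2 n t / m = 5120 / m nm.
m=6: 853 nm (IR); m=7: 731 nm (visible); m=8: 640 nm (visible); m=9: 569 nm (visible); m=10: 512 nm (visible); m=11: 465 nm (visible); m=12: 427 nm (visible); m=13: 394 nm (visible); m=14: 366 nm (UV).

7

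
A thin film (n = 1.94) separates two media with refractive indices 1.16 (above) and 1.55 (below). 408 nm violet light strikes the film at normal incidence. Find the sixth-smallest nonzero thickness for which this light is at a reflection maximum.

Top surface (1.16 → 1.94): reflection off a higher-index medium gives a half-wave phase shift.
Ray reflecting at the bottom interface goes from n = 1.94 toward n = 1.55: no phase shift.
Exactly one π shift → a net half-wave offset.
So the condition for constructive reflection is 2 n t = (m + ½) λ.
The sixth-smallest nonzero thickness corresponds to m = 5: t = (m + ½) λ / (2 n) = 5.50 × 408 / (2 × 1.94) = 578 nm.

578 nm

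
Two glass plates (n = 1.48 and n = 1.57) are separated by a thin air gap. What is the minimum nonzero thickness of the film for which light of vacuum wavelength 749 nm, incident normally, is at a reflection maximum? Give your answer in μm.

0.187 μm

Ray reflecting at the top interface goes from n = 1.48 toward n = 1.0: no phase shift.
At the lower boundary (n = 1.0 to n = 1.57) the reflected ray undergoes a half-wave phase shift.
Net: one phase inversion between the two reflected rays.
So the condition for constructive reflection is 2 n t = (m + ½) λ.
Minimum at m = 0: t = λ / (4 n) = 749 / (4 × 1.0) = 187 nm.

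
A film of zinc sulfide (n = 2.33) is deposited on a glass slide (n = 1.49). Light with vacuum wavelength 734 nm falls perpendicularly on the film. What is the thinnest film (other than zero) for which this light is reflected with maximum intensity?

78.8 nm

Ray reflecting at the top interface goes from n = 1.0 toward n = 2.33: a half-wave phase shift.
Bottom surface (2.33 → 1.49): reflection off a lower-index medium gives no phase shift.
The two reflections differ by half a wavelength.
So the condition for constructive reflection is 2 n t = (m + ½) λ.
Minimum at m = 0: t = λ / (4 n) = 734 / (4 × 2.33) = 78.8 nm.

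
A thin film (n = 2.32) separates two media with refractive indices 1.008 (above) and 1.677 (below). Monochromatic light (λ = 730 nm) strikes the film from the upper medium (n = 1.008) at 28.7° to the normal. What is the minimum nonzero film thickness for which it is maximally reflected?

At the upper boundary (n = 1.008 to n = 2.32) the reflected ray undergoes a half-wave phase shift.
Ray reflecting at the bottom interface goes from n = 2.32 toward n = 1.677: no phase shift.
The two reflections differ by half a wavelength.
So the condition for constructive reflection is 2 n t cos θ_r = (m + ½) λ.
Snell's law: 1.008 sin 28.7° = 2.32 sin θ_r → sin θ_r = 0.209, cos θ_r = 0.978.
Minimum at m = 0: t = λ / (4 n cos θ_r) = 730 / (4 × 2.32 × 0.978) = 80.4 nm.

80.4 nm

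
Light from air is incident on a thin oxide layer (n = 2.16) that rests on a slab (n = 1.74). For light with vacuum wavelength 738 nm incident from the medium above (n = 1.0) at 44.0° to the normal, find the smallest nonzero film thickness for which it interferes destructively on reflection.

180 nm

Ray reflecting at the top interface goes from n = 1.0 toward n = 2.16: a half-wave phase shift.
Ray reflecting at the bottom interface goes from n = 2.16 toward n = 1.74: no phase shift.
The two reflections differ by half a wavelength.
For minimum reflection here: 2 n t cos θ_r = m λ.
Snell's law: 1.0 sin 44.0° = 2.16 sin θ_r → sin θ_r = 0.322, cos θ_r = 0.947.
Minimum nonzero at m = 1: t = λ / (2 n cos θ_r) = 738 / (2 × 2.16 × 0.947) = 180 nm.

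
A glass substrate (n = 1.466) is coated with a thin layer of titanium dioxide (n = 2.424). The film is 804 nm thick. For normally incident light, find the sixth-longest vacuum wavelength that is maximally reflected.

709 nm

Ray reflecting at the top interface goes from n = 1.0 toward n = 2.424: a half-wave phase shift.
At the lower boundary (n = 2.424 to n = 1.466) the reflected ray undergoes no phase shift.
Net: one phase inversion between the two reflected rays.
For maximum reflection here: 2 n t = (m + ½) λ.
λ = 2 n t / (m + ½). The sixth-longest wavelength is m = 5: λ = 2 × 2.424 × 804 / 5.50 = 709 nm.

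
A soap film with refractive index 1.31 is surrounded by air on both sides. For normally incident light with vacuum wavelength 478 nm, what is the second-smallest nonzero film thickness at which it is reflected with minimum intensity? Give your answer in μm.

0.365 μm

Ray reflecting at the top interface goes from n = 1.0 toward n = 1.31: a half-wave phase shift.
Ray reflecting at the bottom interface goes from n = 1.31 toward n = 1.0: no phase shift.
Exactly one π shift → a net half-wave offset.
With one net inversion, destructive interference in reflection requires 2 n t = m λ.
The second-smallest nonzero thickness corresponds to m = 2: t = m λ / (2 n) = 2.00 × 478 / (2 × 1.31) = 365 nm.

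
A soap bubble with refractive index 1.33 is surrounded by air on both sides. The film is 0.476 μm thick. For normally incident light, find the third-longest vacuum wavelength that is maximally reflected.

At the upper boundary (n = 1.0 to n = 1.33) the reflected ray undergoes a half-wave phase shift.
Ray reflecting at the bottom interface goes from n = 1.33 toward n = 1.0: no phase shift.
Exactly one π shift → a net half-wave offset.
For bright reflection here: 2 n t = (m + ½) λ.
λ = 2 n t / (m + ½). The third-longest wavelength is m = 2: λ = 2 × 1.33 × 476 / 2.50 = 506 nm.

506 nm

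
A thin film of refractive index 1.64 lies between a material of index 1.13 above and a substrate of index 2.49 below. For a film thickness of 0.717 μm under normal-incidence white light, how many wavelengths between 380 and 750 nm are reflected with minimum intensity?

At the upper boundary (n = 1.13 to n = 1.64) the reflected ray undergoes a half-wave phase shift.
Bottom surface (1.64 → 2.49): reflection off a higher-index medium gives a half-wave phase shift.
Net: no relative phase inversion (both shifts match).
So the condition for destructive reflection is 2 n t = (m + ½) λ.
λ = 2 n t / (m + ½) = 2352 / (m + ½) nm.
m=2: 941 nm (IR); m=3: 672 nm (visible); m=4: 523 nm (visible); m=5: 428 nm (visible); m=6: 362 nm (UV).

3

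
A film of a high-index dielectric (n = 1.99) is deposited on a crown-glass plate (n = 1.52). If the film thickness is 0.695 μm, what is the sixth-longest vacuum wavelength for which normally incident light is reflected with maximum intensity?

503 nm

Ray reflecting at the top interface goes from n = 1.0 toward n = 1.99: a half-wave phase shift.
Ray reflecting at the bottom interface goes from n = 1.99 toward n = 1.52: no phase shift.
The two reflections differ by half a wavelength.
For maximum reflection here: 2 n t = (m + ½) λ.
λ = 2 n t / (m + ½). The sixth-longest wavelength is m = 5: λ = 2 × 1.99 × 695 / 5.50 = 503 nm.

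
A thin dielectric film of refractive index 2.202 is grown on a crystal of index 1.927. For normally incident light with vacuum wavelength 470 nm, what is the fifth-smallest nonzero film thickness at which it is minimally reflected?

534 nm

Ray reflecting at the top interface goes from n = 1.0 toward n = 2.202: a half-wave phase shift.
At the lower boundary (n = 2.202 to n = 1.927) the reflected ray undergoes no phase shift.
Exactly one π shift → a net half-wave offset.
With one net inversion, destructive interference in reflection requires 2 n t = m λ.
The fifth-smallest nonzero thickness corresponds to m = 5: t = m λ / (2 n) = 5.00 × 470 / (2 × 2.202) = 534 nm.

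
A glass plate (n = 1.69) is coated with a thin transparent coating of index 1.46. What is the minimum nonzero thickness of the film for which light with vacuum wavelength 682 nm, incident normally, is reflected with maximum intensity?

At the upper boundary (n = 1.0 to n = 1.46) the reflected ray undergoes a half-wave phase shift.
Ray reflecting at the bottom interface goes from n = 1.46 toward n = 1.69: a half-wave phase shift.
The two reflections carry the same phase change, so no net offset.
For maximum reflection here: 2 n t = m λ.
Minimum nonzero at m = 1: t = λ / (2 n) = 682 / (2 × 1.46) = 234 nm.

234 nm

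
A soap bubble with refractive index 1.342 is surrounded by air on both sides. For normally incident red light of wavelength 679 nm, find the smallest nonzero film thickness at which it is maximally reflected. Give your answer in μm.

0.126 μm

At the upper boundary (n = 1.0 to n = 1.342) the reflected ray undergoes a half-wave phase shift.
Bottom surface (1.342 → 1.0): reflection off a lower-index medium gives no phase shift.
Net: one phase inversion between the two reflected rays.
So the condition for constructive reflection is 2 n t = (m + ½) λ.
Minimum at m = 0: t = λ / (4 n) = 679 / (4 × 1.342) = 126 nm.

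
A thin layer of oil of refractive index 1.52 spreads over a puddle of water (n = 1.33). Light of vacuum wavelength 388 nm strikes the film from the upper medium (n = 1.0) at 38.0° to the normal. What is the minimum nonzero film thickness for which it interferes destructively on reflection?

140 nm

Top surface (1.0 → 1.52): reflection off a higher-index medium gives a half-wave phase shift.
At the lower boundary (n = 1.52 to n = 1.33) the reflected ray undergoes no phase shift.
Net: one phase inversion between the two reflected rays.
So the condition for destructive reflection is 2 n t cos θ_r = m λ.
Snell's law: 1.0 sin 38.0° = 1.52 sin θ_r → sin θ_r = 0.405, cos θ_r = 0.914.
Minimum nonzero at m = 1: t = λ / (2 n cos θ_r) = 388 / (2 × 1.52 × 0.914) = 140 nm.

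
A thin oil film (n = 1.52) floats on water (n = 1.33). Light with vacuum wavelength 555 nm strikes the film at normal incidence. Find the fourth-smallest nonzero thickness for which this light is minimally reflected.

Ray reflecting at the top interface goes from n = 1.0 toward n = 1.52: a half-wave phase shift.
At the lower boundary (n = 1.52 to n = 1.33) the reflected ray undergoes no phase shift.
Net: one phase inversion between the two reflected rays.
For minimum reflection here: 2 n t = m λ.
The fourth-smallest nonzero thickness corresponds to m = 4: t = m λ / (2 n) = 4.00 × 555 / (2 × 1.52) = 730 nm.

730 nm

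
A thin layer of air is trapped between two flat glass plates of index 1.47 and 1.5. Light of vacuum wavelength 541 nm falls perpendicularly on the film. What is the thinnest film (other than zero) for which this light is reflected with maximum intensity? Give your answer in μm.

0.135 μm

Top surface (1.47 → 1.0): reflection off a lower-index medium gives no phase shift.
Ray reflecting at the bottom interface goes from n = 1.0 toward n = 1.5: a half-wave phase shift.
Net: one phase inversion between the two reflected rays.
With one net inversion, constructive interference in reflection requires 2 n t = (m + ½) λ.
Minimum at m = 0: t = λ / (4 n) = 541 / (4 × 1.0) = 135 nm.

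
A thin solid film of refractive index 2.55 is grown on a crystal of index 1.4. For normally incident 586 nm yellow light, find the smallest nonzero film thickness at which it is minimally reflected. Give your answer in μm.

Top surface (1.0 → 2.55): reflection off a higher-index medium gives a half-wave phase shift.
Bottom surface (2.55 → 1.4): reflection off a lower-index medium gives no phase shift.
The two reflections differ by half a wavelength.
With one net inversion, destructive interference in reflection requires 2 n t = m λ.
Minimum nonzero at m = 1: t = λ / (2 n) = 586 / (2 × 2.55) = 115 nm.

0.115 μm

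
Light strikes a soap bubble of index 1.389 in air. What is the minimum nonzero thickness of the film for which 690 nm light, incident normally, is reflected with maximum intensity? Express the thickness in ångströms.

At the upper boundary (n = 1.0 to n = 1.389) the reflected ray undergoes a half-wave phase shift.
Bottom surface (1.389 → 1.0): reflection off a lower-index medium gives no phase shift.
Exactly one π shift → a net half-wave offset.
So the condition for constructive reflection is 2 n t = (m + ½) λ.
Minimum at m = 0: t = λ / (4 n) = 690 / (4 × 1.389) = 124 nm.

1242 Å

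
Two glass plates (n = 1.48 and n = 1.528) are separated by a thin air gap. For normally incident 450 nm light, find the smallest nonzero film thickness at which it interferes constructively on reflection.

Ray reflecting at the top interface goes from n = 1.48 toward n = 1.0: no phase shift.
Ray reflecting at the bottom interface goes from n = 1.0 toward n = 1.528: a half-wave phase shift.
The two reflections differ by half a wavelength.
For strong reflection here: 2 n t = (m + ½) λ.
Minimum at m = 0: t = λ / (4 n) = 450 / (4 × 1.0) = 113 nm.

113 nm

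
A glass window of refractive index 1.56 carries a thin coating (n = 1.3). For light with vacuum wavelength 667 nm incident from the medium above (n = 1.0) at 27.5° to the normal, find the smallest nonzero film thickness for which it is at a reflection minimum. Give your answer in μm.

Ray reflecting at the top interface goes from n = 1.0 toward n = 1.3: a half-wave phase shift.
At the lower boundary (n = 1.3 to n = 1.56) the reflected ray undergoes a half-wave phase shift.
The two reflections carry the same phase change, so no net offset.
With no net inversion, destructive interference in reflection requires 2 n t cos θ_r = (m + ½) λ.
Snell's law: 1.0 sin 27.5° = 1.3 sin θ_r → sin θ_r = 0.355, cos θ_r = 0.935.
Minimum at m = 0: t = λ / (4 n cos θ_r) = 667 / (4 × 1.3 × 0.935) = 137 nm.

0.137 μm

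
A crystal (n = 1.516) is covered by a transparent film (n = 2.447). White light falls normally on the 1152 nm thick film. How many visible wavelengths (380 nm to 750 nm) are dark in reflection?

7

At the upper boundary (n = 1.0 to n = 2.447) the reflected ray undergoes a half-wave phase shift.
Bottom surface (2.447 → 1.516): reflection off a lower-index medium gives no phase shift.
Exactly one π shift → a net half-wave offset.
For minimum reflection here: 2 n t = m λ.
λ = 2 n t / m = 5638 / m nm.
m=7: 805 nm (IR); m=8: 705 nm (visible); m=9: 626 nm (visible); m=10: 564 nm (visible); m=11: 513 nm (visible); m=12: 470 nm (visible); m=13: 434 nm (visible); m=14: 403 nm (visible); m=15: 376 nm (UV).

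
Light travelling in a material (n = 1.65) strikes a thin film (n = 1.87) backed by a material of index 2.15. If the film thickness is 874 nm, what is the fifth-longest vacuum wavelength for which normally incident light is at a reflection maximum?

654 nm

Ray reflecting at the top interface goes from n = 1.65 toward n = 1.87: a half-wave phase shift.
Bottom surface (1.87 → 2.15): reflection off a higher-index medium gives a half-wave phase shift.
Zero or two π shifts → no net half-wave offset.
So the condition for constructive reflection is 2 n t = m λ.
λ = 2 n t / m. The fifth-longest wavelength is m = 5: λ = 2 × 1.87 × 874 / 5.00 = 654 nm.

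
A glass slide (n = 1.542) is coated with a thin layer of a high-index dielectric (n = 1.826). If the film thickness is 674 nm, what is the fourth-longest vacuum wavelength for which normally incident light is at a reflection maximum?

Ray reflecting at the top interface goes from n = 1.0 toward n = 1.826: a half-wave phase shift.
Bottom surface (1.826 → 1.542): reflection off a lower-index medium gives no phase shift.
Exactly one π shift → a net half-wave offset.
So the condition for constructive reflection is 2 n t = (m + ½) λ.
λ = 2 n t / (m + ½). The fourth-longest wavelength is m = 3: λ = 2 × 1.826 × 674 / 3.50 = 703 nm.

703 nm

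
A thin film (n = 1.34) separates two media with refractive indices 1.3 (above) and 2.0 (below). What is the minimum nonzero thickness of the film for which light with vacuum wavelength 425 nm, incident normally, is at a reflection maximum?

159 nm

Ray reflecting at the top interface goes from n = 1.3 toward n = 1.34: a half-wave phase shift.
At the lower boundary (n = 1.34 to n = 2.0) the reflected ray undergoes a half-wave phase shift.
The two reflections carry the same phase change, so no net offset.
With no net inversion, constructive interference in reflection requires 2 n t = m λ.
Minimum nonzero at m = 1: t = λ / (2 n) = 425 / (2 × 1.34) = 159 nm.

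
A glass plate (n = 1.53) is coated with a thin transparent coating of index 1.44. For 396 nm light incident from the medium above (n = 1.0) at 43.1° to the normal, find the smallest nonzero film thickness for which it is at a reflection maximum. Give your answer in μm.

0.156 μm

At the upper boundary (n = 1.0 to n = 1.44) the reflected ray undergoes a half-wave phase shift.
Ray reflecting at the bottom interface goes from n = 1.44 toward n = 1.53: a half-wave phase shift.
Zero or two π shifts → no net half-wave offset.
With no net inversion, constructive interference in reflection requires 2 n t cos θ_r = m λ.
Snell's law: 1.0 sin 43.1° = 1.44 sin θ_r → sin θ_r = 0.474, cos θ_r = 0.880.
Minimum nonzero at m = 1: t = λ / (2 n cos θ_r) = 396 / (2 × 1.44 × 0.880) = 156 nm.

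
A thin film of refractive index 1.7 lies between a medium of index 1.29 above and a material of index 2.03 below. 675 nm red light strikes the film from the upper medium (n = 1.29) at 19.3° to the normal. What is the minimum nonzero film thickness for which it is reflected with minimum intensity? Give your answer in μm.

Ray reflecting at the top interface goes from n = 1.29 toward n = 1.7: a half-wave phase shift.
Ray reflecting at the bottom interface goes from n = 1.7 toward n = 2.03: a half-wave phase shift.
Net: no relative phase inversion (both shifts match).
So the condition for destructive reflection is 2 n t cos θ_r = (m + ½) λ.
Snell's law: 1.29 sin 19.3° = 1.7 sin θ_r → sin θ_r = 0.251, cos θ_r = 0.968.
Minimum at m = 0: t = λ / (4 n cos θ_r) = 675 / (4 × 1.7 × 0.968) = 103 nm.

0.103 μm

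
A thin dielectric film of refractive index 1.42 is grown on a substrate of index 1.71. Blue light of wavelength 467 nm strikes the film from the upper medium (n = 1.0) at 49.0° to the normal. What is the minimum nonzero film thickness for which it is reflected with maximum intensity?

Top surface (1.0 → 1.42): reflection off a higher-index medium gives a half-wave phase shift.
Ray reflecting at the bottom interface goes from n = 1.42 toward n = 1.71: a half-wave phase shift.
The two reflections carry the same phase change, so no net offset.
For strong reflection here: 2 n t cos θ_r = m λ.
Snell's law: 1.0 sin 49.0° = 1.42 sin θ_r → sin θ_r = 0.531, cos θ_r = 0.847.
Minimum nonzero at m = 1: t = λ / (2 n cos θ_r) = 467 / (2 × 1.42 × 0.847) = 194 nm.

194 nm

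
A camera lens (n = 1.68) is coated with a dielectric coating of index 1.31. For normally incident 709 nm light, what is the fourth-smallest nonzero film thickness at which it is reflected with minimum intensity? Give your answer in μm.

At the upper boundary (n = 1.0 to n = 1.31) the reflected ray undergoes a half-wave phase shift.
At the lower boundary (n = 1.31 to n = 1.68) the reflected ray undergoes a half-wave phase shift.
Zero or two π shifts → no net half-wave offset.
So the condition for destructive reflection is 2 n t = (m + ½) λ.
The fourth-smallest nonzero thickness corresponds to m = 3: t = (m + ½) λ / (2 n) = 3.50 × 709 / (2 × 1.31) = 947 nm.

0.947 μm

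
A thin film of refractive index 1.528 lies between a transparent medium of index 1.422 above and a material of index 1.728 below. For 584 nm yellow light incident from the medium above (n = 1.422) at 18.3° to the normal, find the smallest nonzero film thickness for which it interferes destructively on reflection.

99.9 nm

At the upper boundary (n = 1.422 to n = 1.528) the reflected ray undergoes a half-wave phase shift.
Bottom surface (1.528 → 1.728): reflection off a higher-index medium gives a half-wave phase shift.
Net: no relative phase inversion (both shifts match).
With no net inversion, destructive interference in reflection requires 2 n t cos θ_r = (m + ½) λ.
Snell's law: 1.422 sin 18.3° = 1.528 sin θ_r → sin θ_r = 0.292, cos θ_r = 0.956.
Minimum at m = 0: t = λ / (4 n cos θ_r) = 584 / (4 × 1.528 × 0.956) = 99.9 nm.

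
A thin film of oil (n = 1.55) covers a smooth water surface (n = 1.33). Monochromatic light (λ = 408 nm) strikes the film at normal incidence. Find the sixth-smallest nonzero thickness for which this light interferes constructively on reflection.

Ray reflecting at the top interface goes from n = 1.0 toward n = 1.55: a half-wave phase shift.
Ray reflecting at the bottom interface goes from n = 1.55 toward n = 1.33: no phase shift.
The two reflections differ by half a wavelength.
With one net inversion, constructive interference in reflection requires 2 n t = (m + ½) λ.
The sixth-smallest nonzero thickness corresponds to m = 5: t = (m + ½) λ / (2 n) = 5.50 × 408 / (2 × 1.55) = 724 nm.

724 nm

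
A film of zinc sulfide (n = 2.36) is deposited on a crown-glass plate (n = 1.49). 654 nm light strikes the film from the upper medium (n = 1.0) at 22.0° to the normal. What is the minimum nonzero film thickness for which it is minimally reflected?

140 nm

Ray reflecting at the top interface goes from n = 1.0 toward n = 2.36: a half-wave phase shift.
At the lower boundary (n = 2.36 to n = 1.49) the reflected ray undergoes no phase shift.
The two reflections differ by half a wavelength.
So the condition for destructive reflection is 2 n t cos θ_r = m λ.
Snell's law: 1.0 sin 22.0° = 2.36 sin θ_r → sin θ_r = 0.159, cos θ_r = 0.987.
Minimum nonzero at m = 1: t = λ / (2 n cos θ_r) = 654 / (2 × 2.36 × 0.987) = 140 nm.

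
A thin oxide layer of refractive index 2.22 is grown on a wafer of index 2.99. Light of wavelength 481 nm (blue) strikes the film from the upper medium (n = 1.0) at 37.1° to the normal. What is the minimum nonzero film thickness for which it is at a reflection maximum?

At the upper boundary (n = 1.0 to n = 2.22) the reflected ray undergoes a half-wave phase shift.
At the lower boundary (n = 2.22 to n = 2.99) the reflected ray undergoes a half-wave phase shift.
Net: no relative phase inversion (both shifts match).
For bright reflection here: 2 n t cos θ_r = m λ.
Snell's law: 1.0 sin 37.1° = 2.22 sin θ_r → sin θ_r = 0.272, cos θ_r = 0.962.
Minimum nonzero at m = 1: t = λ / (2 n cos θ_r) = 481 / (2 × 2.22 × 0.962) = 113 nm.

113 nm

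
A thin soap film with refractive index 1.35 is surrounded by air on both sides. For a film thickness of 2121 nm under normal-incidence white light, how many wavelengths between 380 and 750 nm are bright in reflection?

Top surface (1.0 → 1.35): reflection off a higher-index medium gives a half-wave phase shift.
At the lower boundary (n = 1.35 to n = 1.0) the reflected ray undergoes no phase shift.
The two reflections differ by half a wavelength.
For maximum reflection here: 2 n t = (m + ½) λ.
λ = 2 n t / (m + ½) = 5727 / (m + ½) nm.
m=7: 764 nm (IR); m=8: 674 nm (visible); m=9: 603 nm (visible); m=10: 545 nm (visible); m=11: 498 nm (visible); m=12: 458 nm (visible); m=13: 424 nm (visible); m=14: 395 nm (visible); m=15: 369 nm (UV).

7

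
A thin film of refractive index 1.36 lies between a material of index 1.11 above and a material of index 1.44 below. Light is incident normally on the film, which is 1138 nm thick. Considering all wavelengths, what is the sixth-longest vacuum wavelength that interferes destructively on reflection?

563 nm

At the upper boundary (n = 1.11 to n = 1.36) the reflected ray undergoes a half-wave phase shift.
Bottom surface (1.36 → 1.44): reflection off a higher-index medium gives a half-wave phase shift.
Net: no relative phase inversion (both shifts match).
With no net inversion, destructive interference in reflection requires 2 n t = (m + ½) λ.
λ = 2 n t / (m + ½). The sixth-longest wavelength is m = 5: λ = 2 × 1.36 × 1138 / 5.50 = 563 nm.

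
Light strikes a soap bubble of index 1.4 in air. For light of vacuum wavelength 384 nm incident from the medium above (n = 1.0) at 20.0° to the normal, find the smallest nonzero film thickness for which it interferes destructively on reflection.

141 nm

Top surface (1.0 → 1.4): reflection off a higher-index medium gives a half-wave phase shift.
At the lower boundary (n = 1.4 to n = 1.0) the reflected ray undergoes no phase shift.
Exactly one π shift → a net half-wave offset.
So the condition for destructive reflection is 2 n t cos θ_r = m λ.
Snell's law: 1.0 sin 20.0° = 1.4 sin θ_r → sin θ_r = 0.244, cos θ_r = 0.970.
Minimum nonzero at m = 1: t = λ / (2 n cos θ_r) = 384 / (2 × 1.4 × 0.970) = 141 nm.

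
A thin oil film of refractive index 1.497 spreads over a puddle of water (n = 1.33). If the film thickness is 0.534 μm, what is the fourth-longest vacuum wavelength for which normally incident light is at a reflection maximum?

Top surface (1.0 → 1.497): reflection off a higher-index medium gives a half-wave phase shift.
At the lower boundary (n = 1.497 to n = 1.33) the reflected ray undergoes no phase shift.
Net: one phase inversion between the two reflected rays.
For strong reflection here: 2 n t = (m + ½) λ.
λ = 2 n t / (m + ½). The fourth-longest wavelength is m = 3: λ = 2 × 1.497 × 534 / 3.50 = 457 nm.

457 nm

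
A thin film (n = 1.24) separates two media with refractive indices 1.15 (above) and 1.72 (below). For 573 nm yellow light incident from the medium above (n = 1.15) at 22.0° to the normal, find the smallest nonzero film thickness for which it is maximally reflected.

At the upper boundary (n = 1.15 to n = 1.24) the reflected ray undergoes a half-wave phase shift.
Ray reflecting at the bottom interface goes from n = 1.24 toward n = 1.72: a half-wave phase shift.
The two reflections carry the same phase change, so no net offset.
So the condition for constructive reflection is 2 n t cos θ_r = m λ.
Snell's law: 1.15 sin 22.0° = 1.24 sin θ_r → sin θ_r = 0.347, cos θ_r = 0.938.
Minimum nonzero at m = 1: t = λ / (2 n cos θ_r) = 573 / (2 × 1.24 × 0.938) = 246 nm.

246 nm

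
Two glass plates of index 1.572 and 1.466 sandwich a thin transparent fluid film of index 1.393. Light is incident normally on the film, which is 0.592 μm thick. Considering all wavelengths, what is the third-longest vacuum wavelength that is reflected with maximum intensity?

Top surface (1.572 → 1.393): reflection off a lower-index medium gives no phase shift.
At the lower boundary (n = 1.393 to n = 1.466) the reflected ray undergoes a half-wave phase shift.
The two reflections differ by half a wavelength.
With one net inversion, constructive interference in reflection requires 2 n t = (m + ½) λ.
λ = 2 n t / (m + ½). The third-longest wavelength is m = 2: λ = 2 × 1.393 × 592 / 2.50 = 660 nm.

660 nm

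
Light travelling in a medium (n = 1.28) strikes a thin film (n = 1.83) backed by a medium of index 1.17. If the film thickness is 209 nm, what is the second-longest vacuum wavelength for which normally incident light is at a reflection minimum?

Ray reflecting at the top interface goes from n = 1.28 toward n = 1.83: a half-wave phase shift.
Bottom surface (1.83 → 1.17): reflection off a lower-index medium gives no phase shift.
Net: one phase inversion between the two reflected rays.
So the condition for destructive reflection is 2 n t = m λ.
λ = 2 n t / m. The second-longest wavelength is m = 2: λ = 2 × 1.83 × 209 / 2.00 = 382 nm.

382 nm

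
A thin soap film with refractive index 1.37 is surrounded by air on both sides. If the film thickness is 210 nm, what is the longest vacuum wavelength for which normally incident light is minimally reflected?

575 nm

At the upper boundary (n = 1.0 to n = 1.37) the reflected ray undergoes a half-wave phase shift.
Bottom surface (1.37 → 1.0): reflection off a lower-index medium gives no phase shift.
Net: one phase inversion between the two reflected rays.
For minimum reflection here: 2 n t = m λ.
λ = 2 n t / m. The longest wavelength is m = 1: λ = 2 × 1.37 × 210 / 1.00 = 575 nm.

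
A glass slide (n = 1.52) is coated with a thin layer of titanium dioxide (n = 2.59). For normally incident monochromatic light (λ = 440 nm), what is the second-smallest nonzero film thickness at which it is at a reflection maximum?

Ray reflecting at the top interface goes from n = 1.0 toward n = 2.59: a half-wave phase shift.
Bottom surface (2.59 → 1.52): reflection off a lower-index medium gives no phase shift.
Exactly one π shift → a net half-wave offset.
For bright reflection here: 2 n t = (m + ½) λ.
The second-smallest nonzero thickness corresponds to m = 1: t = (m + ½) λ / (2 n) = 1.50 × 440 / (2 × 2.59) = 127 nm.

127 nm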